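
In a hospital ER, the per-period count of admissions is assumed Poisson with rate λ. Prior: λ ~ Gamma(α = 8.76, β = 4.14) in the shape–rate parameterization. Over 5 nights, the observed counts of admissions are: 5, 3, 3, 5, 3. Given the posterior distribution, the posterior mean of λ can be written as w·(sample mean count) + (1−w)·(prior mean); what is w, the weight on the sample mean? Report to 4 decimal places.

With a Gamma(shape α, rate β) prior, the Poisson likelihood is conjugate: the posterior is Gamma(α + ΣXᵢ, β + n).
Posterior mean = (α₀+S)/(β₀+n) = [n/(β₀+n)]·(S/n) + [β₀/(β₀+n)]·(α₀/β₀), so only n and β₀ enter the weight.
Weight on data w = n/(β₀+n) = 5/(4.14+5) = 5/9.14 = 0.5470.

0.5470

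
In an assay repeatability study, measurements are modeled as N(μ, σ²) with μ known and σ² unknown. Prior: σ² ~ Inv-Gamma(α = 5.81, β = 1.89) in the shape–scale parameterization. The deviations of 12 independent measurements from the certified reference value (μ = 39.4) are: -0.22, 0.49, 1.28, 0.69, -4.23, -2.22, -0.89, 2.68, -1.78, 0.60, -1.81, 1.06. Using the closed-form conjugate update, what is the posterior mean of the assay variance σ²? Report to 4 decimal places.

With known mean μ and an Inverse-Gamma(α, β) prior on σ², the Normal likelihood is conjugate: posterior is Inv-Gamma(α + n/2, β + Σ(xᵢ−μ)²/2).
Σ(xᵢ−μ)² = (-0.22)² + (0.49)² + (1.28)² + (0.69)² + (-4.23)² + (-2.22)² + (-0.89)² + (2.68)² + (-1.78)² + (0.60)² + (-1.81)² + (1.06)² = 41.1269.
Posterior: Inv-Gamma(5.81 + 12/2, 1.89 + 41.1269/2) = Inv-Gamma(11.81, 22.45345).
E[σ²|data] = β/(α−1) = 22.45345/10.81 = 2.0771.

2.0771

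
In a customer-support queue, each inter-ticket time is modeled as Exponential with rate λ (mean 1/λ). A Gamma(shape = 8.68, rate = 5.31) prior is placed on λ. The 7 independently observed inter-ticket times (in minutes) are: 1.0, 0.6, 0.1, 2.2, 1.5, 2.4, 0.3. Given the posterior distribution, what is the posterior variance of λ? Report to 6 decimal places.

0.087194

With a Gamma(shape α, rate β) prior on the exponential rate λ, the posterior after n observations with total T = Σxᵢ is Gamma(α+n, β+T).
Sum of observations T = 8.1 minutes; n = 7.
Posterior: Gamma(8.68+7, 5.31+8.1) = Gamma(15.68, 13.41).
Var = α/β² = 0.087194.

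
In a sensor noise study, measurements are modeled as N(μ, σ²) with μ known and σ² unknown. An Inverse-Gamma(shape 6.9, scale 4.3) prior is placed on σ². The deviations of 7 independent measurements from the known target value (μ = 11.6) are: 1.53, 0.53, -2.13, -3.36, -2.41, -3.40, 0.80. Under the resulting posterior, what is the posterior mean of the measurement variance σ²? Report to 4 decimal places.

2.3966

With known mean μ and an Inverse-Gamma(α, β) prior on σ², the Normal likelihood is conjugate: posterior is Inv-Gamma(α + n/2, β + Σ(xᵢ−μ)²/2).
Σ(xᵢ−μ)² = (1.53)² + (0.53)² + (-2.13)² + (-3.36)² + (-2.41)² + (-3.40)² + (0.80)² = 36.4564.
Posterior: Inv-Gamma(6.9 + 7/2, 4.3 + 36.4564/2) = Inv-Gamma(10.40, 22.52820).
E[σ²|data] = β/(α−1) = 22.52820/9.40 = 2.3966.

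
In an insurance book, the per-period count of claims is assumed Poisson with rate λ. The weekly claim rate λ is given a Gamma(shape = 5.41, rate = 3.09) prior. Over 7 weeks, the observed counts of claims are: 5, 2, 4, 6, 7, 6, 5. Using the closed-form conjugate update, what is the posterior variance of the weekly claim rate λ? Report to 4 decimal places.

0.3969

With a Gamma(shape α, rate β) prior, the Poisson likelihood is conjugate: the posterior is Gamma(α + ΣXᵢ, β + n).
Sum of counts S = 35 over n = 7 weeks.
Posterior: Gamma(α+S, β+n) = Gamma(5.41+35, 3.09+7) = Gamma(40.41, 10.09).
Var = α/β² = 40.41/10.09² = 0.3969.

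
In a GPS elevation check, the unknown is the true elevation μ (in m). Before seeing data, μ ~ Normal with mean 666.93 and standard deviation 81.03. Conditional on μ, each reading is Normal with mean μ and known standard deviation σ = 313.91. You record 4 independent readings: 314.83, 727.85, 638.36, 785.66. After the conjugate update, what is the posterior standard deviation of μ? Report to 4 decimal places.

72.0010

For Normal data with known variance σ², a Normal(μ₀, σ₀²) prior on μ is conjugate. Posterior precision = 1/σ₀² + n/σ²; posterior mean is the precision-weighted average of μ₀ and x̄.
σ₀² = 81.03² = 6565.8609, σ² = 313.91² = 98539.4881; σ² + n·σ₀² = 98539.4881 + 4·6565.8609 = 124802.9317.
Posterior precision = 1/σ₀² + n/σ² = 1/6565.8609 + 4/98539.4881 = (σ² + n·σ₀²)/(σ₀²σ²) = 124802.9317/(6565.8609·98539.4881); posterior variance σₙ² = σ₀²σ²/(σ² + n·σ₀²) = 6565.8609·98539.4881/124802.9317 = 5184.145622.
Posterior SD = √σₙ² = √(6565.8609·98539.4881/124802.9317) = 72.0010.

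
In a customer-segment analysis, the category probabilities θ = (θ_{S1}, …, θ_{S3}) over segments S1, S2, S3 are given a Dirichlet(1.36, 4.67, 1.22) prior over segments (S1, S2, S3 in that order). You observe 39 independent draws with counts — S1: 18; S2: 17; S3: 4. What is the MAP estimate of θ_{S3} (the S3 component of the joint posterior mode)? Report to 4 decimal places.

The Dirichlet prior is conjugate to the Multinomial likelihood: each posterior αⱼ = prior αⱼ + observed count nⱼ.
Posterior concentration: (19.36, 21.67, 5.22), total = 46.25.
Joint mode component: (α_{S3}−1)/(Σα−K) = 4.22/43.25 = 0.0976.

0.0976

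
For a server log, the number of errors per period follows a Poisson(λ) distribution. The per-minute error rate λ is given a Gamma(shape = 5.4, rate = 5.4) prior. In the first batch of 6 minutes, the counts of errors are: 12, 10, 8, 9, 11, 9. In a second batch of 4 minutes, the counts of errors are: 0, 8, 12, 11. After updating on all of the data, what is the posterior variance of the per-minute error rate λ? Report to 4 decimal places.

With a Gamma(shape α, rate β) prior, the Poisson likelihood is conjugate: the posterior is Gamma(α + ΣXᵢ, β + n).
Batch 1: sum of counts S = 59 over n = 6 minutes.
After batch 1: Gamma(α+S, β+n) = Gamma(5.4+59, 5.4+6) = Gamma(64.4, 11.4).
Batch 2: sum of counts S = 31 over n = 4 minutes.
After batch 2: Gamma(α+S, β+n) = Gamma(64.4+31, 11.4+4) = Gamma(95.4, 15.4).
Var = α/β² = 95.4/15.4² = 0.4023.

0.4023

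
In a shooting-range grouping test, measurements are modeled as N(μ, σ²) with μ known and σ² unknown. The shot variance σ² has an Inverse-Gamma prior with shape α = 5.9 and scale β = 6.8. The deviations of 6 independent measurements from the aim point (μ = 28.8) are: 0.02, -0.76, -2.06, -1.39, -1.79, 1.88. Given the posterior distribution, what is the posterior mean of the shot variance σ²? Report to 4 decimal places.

1.7147

With known mean μ and an Inverse-Gamma(α, β) prior on σ², the Normal likelihood is conjugate: posterior is Inv-Gamma(α + n/2, β + Σ(xᵢ−μ)²/2).
Σ(xᵢ−μ)² = (0.02)² + (-0.76)² + (-2.06)² + (-1.39)² + (-1.79)² + (1.88)² = 13.4922.
Posterior: Inv-Gamma(5.9 + 6/2, 6.8 + 13.4922/2) = Inv-Gamma(8.90, 13.54610).
E[σ²|data] = β/(α−1) = 13.54610/7.90 = 1.7147.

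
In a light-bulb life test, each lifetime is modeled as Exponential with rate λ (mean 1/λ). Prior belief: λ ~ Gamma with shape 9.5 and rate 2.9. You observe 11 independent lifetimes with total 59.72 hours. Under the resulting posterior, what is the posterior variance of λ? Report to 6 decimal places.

0.005228

With a Gamma(shape α, rate β) prior on the exponential rate λ, the posterior after n observations with total T = Σxᵢ is Gamma(α+n, β+T).
Posterior: Gamma(9.5+11, 2.9+59.72) = Gamma(20.5, 62.62).
Var = α/β² = 0.005228.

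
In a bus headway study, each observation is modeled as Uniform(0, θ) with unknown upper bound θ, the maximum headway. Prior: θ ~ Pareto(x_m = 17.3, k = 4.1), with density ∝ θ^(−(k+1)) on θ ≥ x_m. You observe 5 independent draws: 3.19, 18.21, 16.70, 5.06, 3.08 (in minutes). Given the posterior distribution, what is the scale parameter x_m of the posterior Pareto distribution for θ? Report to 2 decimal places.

A Pareto(scale x_m, shape k) prior on the upper bound θ of Uniform(0, θ) is conjugate: posterior is Pareto(max(x_m, max xᵢ), k + n).
Sample maximum = 18.21; prior scale x_m = 17.3 → posterior scale = max = 18.21.
Posterior shape = 4.1 + 5 = 9.1.
Posterior scale x_m = 18.21.

18.21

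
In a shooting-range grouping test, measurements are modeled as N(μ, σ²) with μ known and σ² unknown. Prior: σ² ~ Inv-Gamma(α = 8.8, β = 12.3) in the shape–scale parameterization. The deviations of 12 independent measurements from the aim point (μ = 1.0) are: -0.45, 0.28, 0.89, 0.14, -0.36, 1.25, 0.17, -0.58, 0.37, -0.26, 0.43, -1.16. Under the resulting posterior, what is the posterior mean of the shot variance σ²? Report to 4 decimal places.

With known mean μ and an Inverse-Gamma(α, β) prior on σ², the Normal likelihood is conjugate: posterior is Inv-Gamma(α + n/2, β + Σ(xᵢ−μ)²/2).
Σ(xᵢ−μ)² = (-0.45)² + (0.28)² + (0.89)² + (0.14)² + (-0.36)² + (1.25)² + (0.17)² + (-0.58)² + (0.37)² + (-0.26)² + (0.43)² + (-1.16)² = 4.8850.
Posterior: Inv-Gamma(8.8 + 12/2, 12.3 + 4.8850/2) = Inv-Gamma(14.80, 14.74250).
E[σ²|data] = β/(α−1) = 14.74250/13.80 = 1.0683.

1.0683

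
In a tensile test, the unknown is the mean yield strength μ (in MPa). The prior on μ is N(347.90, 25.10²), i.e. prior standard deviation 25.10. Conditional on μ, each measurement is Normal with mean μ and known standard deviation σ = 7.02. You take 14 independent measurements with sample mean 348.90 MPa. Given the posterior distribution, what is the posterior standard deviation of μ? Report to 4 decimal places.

1.8710

For Normal data with known variance σ², a Normal(μ₀, σ₀²) prior on μ is conjugate. Posterior precision = 1/σ₀² + n/σ²; posterior mean is the precision-weighted average of μ₀ and x̄.
σ₀² = 25.10² = 630.01, σ² = 7.02² = 49.2804; σ² + n·σ₀² = 49.2804 + 14·630.01 = 8869.4204.
Posterior precision = 1/σ₀² + n/σ² = 1/630.01 + 14/49.2804 = (σ² + n·σ₀²)/(σ₀²σ²) = 8869.4204/(630.01·49.2804); posterior variance σₙ² = σ₀²σ²/(σ² + n·σ₀²) = 630.01·49.2804/8869.4204 = 3.500471.
Posterior SD = √σₙ² = √(630.01·49.2804/8869.4204) = 1.8710.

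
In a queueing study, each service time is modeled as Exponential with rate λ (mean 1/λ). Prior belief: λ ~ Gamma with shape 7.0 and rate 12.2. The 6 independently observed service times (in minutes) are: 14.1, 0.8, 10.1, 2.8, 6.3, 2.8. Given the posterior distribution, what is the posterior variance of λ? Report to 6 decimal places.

With a Gamma(shape α, rate β) prior on the exponential rate λ, the posterior after n observations with total T = Σxᵢ is Gamma(α+n, β+T).
Sum of observations T = 36.9 minutes; n = 6.
Posterior: Gamma(7.0+6, 12.2+36.9) = Gamma(13.0, 49.1).
Var = α/β² = 0.005392.

0.005392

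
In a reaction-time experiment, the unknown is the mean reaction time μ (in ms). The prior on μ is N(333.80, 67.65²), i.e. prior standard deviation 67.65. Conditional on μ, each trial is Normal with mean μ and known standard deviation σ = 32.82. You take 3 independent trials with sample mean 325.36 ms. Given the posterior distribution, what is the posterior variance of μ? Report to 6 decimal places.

For Normal data with known variance σ², a Normal(μ₀, σ₀²) prior on μ is conjugate. Posterior precision = 1/σ₀² + n/σ²; posterior mean is the precision-weighted average of μ₀ and x̄.
σ₀² = 67.65² = 4576.5225, σ² = 32.82² = 1077.1524; σ² + n·σ₀² = 1077.1524 + 3·4576.5225 = 14806.7199.
Posterior precision = 1/σ₀² + n/σ² = 1/4576.5225 + 3/1077.1524 = (σ² + n·σ₀²)/(σ₀²σ²) = 14806.7199/(4576.5225·1077.1524); posterior variance σₙ² = σ₀²σ²/(σ² + n·σ₀²) = 4576.5225·1077.1524/14806.7199 = 332.930739.

332.930739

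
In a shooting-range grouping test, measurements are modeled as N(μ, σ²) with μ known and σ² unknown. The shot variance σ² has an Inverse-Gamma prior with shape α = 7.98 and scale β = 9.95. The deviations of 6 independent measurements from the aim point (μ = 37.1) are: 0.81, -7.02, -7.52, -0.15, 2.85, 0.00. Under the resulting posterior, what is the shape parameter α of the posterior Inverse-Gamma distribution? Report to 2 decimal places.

10.98

With known mean μ and an Inverse-Gamma(α, β) prior on σ², the Normal likelihood is conjugate: posterior is Inv-Gamma(α + n/2, β + Σ(xᵢ−μ)²/2).
Σ(xᵢ−μ)² = (0.81)² + (-7.02)² + (-7.52)² + (-0.15)² + (2.85)² + (0.00)² = 114.6319.
Posterior: Inv-Gamma(7.98 + 6/2, 9.95 + 114.6319/2) = Inv-Gamma(10.98, 67.26595).
Posterior α = 10.98.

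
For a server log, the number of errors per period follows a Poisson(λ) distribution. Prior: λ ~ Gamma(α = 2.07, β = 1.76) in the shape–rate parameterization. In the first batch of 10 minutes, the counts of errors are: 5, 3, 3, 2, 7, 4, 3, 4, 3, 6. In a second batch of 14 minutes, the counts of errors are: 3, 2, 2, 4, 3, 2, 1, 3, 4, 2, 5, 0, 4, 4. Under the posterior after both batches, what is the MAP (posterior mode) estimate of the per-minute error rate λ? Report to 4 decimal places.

3.1083

With a Gamma(shape α, rate β) prior, the Poisson likelihood is conjugate: the posterior is Gamma(α + ΣXᵢ, β + n).
Batch 1: sum of counts S = 40 over n = 10 minutes.
After batch 1: Gamma(α+S, β+n) = Gamma(2.07+40, 1.76+10) = Gamma(42.07, 11.76).
Batch 2: sum of counts S = 39 over n = 14 minutes.
After batch 2: Gamma(α+S, β+n) = Gamma(42.07+39, 11.76+14) = Gamma(81.07, 25.76).
Mode of Gamma(α,β) for α≥1 is (α−1)/β = 80.07/25.76 = 3.1083.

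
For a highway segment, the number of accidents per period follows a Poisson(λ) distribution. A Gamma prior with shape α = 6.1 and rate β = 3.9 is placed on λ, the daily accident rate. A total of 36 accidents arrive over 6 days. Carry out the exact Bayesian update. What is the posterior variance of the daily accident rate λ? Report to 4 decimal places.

0.4295

With a Gamma(shape α, rate β) prior, the Poisson likelihood is conjugate: the posterior is Gamma(α + ΣXᵢ, β + n).
Posterior: Gamma(α+S, β+n) = Gamma(6.1+36, 3.9+6) = Gamma(42.1, 9.9).
Var = α/β² = 42.1/9.9² = 0.4295.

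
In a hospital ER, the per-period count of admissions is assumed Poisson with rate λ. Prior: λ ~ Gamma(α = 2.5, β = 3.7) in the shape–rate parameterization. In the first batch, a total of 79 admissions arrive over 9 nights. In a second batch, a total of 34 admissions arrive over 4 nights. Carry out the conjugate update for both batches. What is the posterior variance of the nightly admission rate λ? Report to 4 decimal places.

0.4141

With a Gamma(shape α, rate β) prior, the Poisson likelihood is conjugate: the posterior is Gamma(α + ΣXᵢ, β + n).
After batch 1: Gamma(α+S, β+n) = Gamma(2.5+79, 3.7+9) = Gamma(81.5, 12.7).
After batch 2: Gamma(α+S, β+n) = Gamma(81.5+34, 12.7+4) = Gamma(115.5, 16.7).
Var = α/β² = 115.5/16.7² = 0.4141.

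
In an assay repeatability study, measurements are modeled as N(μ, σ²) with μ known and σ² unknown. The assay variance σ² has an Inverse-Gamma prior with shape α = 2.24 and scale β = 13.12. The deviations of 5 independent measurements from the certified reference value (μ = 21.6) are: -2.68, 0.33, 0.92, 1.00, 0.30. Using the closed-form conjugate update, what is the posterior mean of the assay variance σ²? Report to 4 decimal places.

With known mean μ and an Inverse-Gamma(α, β) prior on σ², the Normal likelihood is conjugate: posterior is Inv-Gamma(α + n/2, β + Σ(xᵢ−μ)²/2).
Σ(xᵢ−μ)² = (-2.68)² + (0.33)² + (0.92)² + (1.00)² + (0.30)² = 9.2277.
Posterior: Inv-Gamma(2.24 + 5/2, 13.12 + 9.2277/2) = Inv-Gamma(4.74, 17.73385).
E[σ²|data] = β/(α−1) = 17.73385/3.74 = 4.7417.

4.7417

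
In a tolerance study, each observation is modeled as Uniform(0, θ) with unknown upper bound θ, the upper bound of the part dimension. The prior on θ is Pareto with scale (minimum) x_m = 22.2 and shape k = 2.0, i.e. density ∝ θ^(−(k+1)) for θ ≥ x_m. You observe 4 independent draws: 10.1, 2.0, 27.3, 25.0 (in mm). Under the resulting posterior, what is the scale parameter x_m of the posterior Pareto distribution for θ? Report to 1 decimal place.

27.3

A Pareto(scale x_m, shape k) prior on the upper bound θ of Uniform(0, θ) is conjugate: posterior is Pareto(max(x_m, max xᵢ), k + n).
Sample maximum = 27.3; prior scale x_m = 22.2 → posterior scale = max = 27.3.
Posterior shape = 2.0 + 4 = 6.0.
Posterior scale x_m = 27.3.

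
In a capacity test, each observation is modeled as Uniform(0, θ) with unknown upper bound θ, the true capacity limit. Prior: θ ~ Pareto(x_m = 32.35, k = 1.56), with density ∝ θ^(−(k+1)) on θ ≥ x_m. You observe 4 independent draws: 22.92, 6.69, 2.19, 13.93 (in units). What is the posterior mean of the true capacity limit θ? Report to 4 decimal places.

39.4443

A Pareto(scale x_m, shape k) prior on the upper bound θ of Uniform(0, θ) is conjugate: posterior is Pareto(max(x_m, max xᵢ), k + n).
Sample maximum = 22.92; prior scale x_m = 32.35 → posterior scale = max = 32.35.
Posterior shape = 1.56 + 4 = 5.56.
E[θ|data] = k·x_m/(k−1) = 5.56·32.35/4.56 = 39.4443.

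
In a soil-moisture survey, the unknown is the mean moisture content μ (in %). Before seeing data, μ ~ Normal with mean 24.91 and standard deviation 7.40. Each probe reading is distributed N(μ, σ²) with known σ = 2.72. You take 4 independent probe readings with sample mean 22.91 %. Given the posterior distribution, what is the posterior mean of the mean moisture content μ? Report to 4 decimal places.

22.9753

For Normal data with known variance σ², a Normal(μ₀, σ₀²) prior on μ is conjugate. Posterior precision = 1/σ₀² + n/σ²; posterior mean is the precision-weighted average of μ₀ and x̄.
n·x̄ = 4·22.91 = 91.64.
σ₀² = 7.40² = 54.76, σ² = 2.72² = 7.3984; σ² + n·σ₀² = 7.3984 + 4·54.76 = 226.4384.
Posterior mean = (μ₀/σ₀² + n·x̄/σ²)/(1/σ₀² + n/σ²) = (σ²·μ₀ + σ₀²·n·x̄)/(σ² + n·σ₀²) = (7.3984·24.91 + 54.76·91.64)/226.4384 = 5202.500544/226.4384 = 22.9753.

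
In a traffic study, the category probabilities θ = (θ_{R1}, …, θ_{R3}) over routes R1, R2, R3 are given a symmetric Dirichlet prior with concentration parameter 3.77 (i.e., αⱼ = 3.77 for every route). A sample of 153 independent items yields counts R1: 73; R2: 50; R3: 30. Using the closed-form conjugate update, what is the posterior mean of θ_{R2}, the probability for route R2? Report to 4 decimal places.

0.3272

The Dirichlet prior is conjugate to the Multinomial likelihood: each posterior αⱼ = prior αⱼ + observed count nⱼ.
Posterior concentration: (76.77, 53.77, 33.77), total = 164.31.
E[θ_{R2}|data] = α_{R2}/Σα = 53.77/164.31 = 0.3272.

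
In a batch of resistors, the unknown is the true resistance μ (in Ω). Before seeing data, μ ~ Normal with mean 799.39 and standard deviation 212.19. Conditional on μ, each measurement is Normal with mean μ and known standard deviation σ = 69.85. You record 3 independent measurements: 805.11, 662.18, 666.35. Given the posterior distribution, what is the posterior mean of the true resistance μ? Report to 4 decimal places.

For Normal data with known variance σ², a Normal(μ₀, σ₀²) prior on μ is conjugate. Posterior precision = 1/σ₀² + n/σ²; posterior mean is the precision-weighted average of μ₀ and x̄.
Σxᵢ = 805.11 + 662.18 + 666.35 = 2133.64, so n·x̄ = 2133.64.
σ₀² = 212.19² = 45024.5961, σ² = 69.85² = 4879.0225; σ² + n·σ₀² = 4879.0225 + 3·45024.5961 = 139952.8108.
Posterior mean = (μ₀/σ₀² + n·x̄/σ²)/(1/σ₀² + n/σ²) = (σ²·μ₀ + σ₀²·n·x̄)/(σ² + n·σ₀²) = (4879.0225·799.39 + 45024.5961·2133.64)/139952.8108 = 99966521.019079/139952.8108 = 714.2873.

714.2873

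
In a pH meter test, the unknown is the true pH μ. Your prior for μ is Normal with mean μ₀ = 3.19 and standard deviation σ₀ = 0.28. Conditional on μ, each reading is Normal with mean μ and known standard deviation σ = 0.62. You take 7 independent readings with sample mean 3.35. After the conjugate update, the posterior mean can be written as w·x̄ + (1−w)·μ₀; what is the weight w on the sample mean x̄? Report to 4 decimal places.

0.5881

For Normal data with known variance σ², a Normal(μ₀, σ₀²) prior on μ is conjugate. Posterior precision = 1/σ₀² + n/σ²; posterior mean is the precision-weighted average of μ₀ and x̄.
σ₀² = 0.28² = 0.0784, σ² = 0.62² = 0.3844. Prior precision 1/σ₀² = 1/0.0784; data precision n/σ² = 7/0.3844.
w = (n/σ²)/(1/σ₀² + n/σ²) = n·σ₀²/(σ² + n·σ₀²) = 7·0.0784/(0.3844 + 7·0.0784) = 0.5488/0.9332 = 0.5881.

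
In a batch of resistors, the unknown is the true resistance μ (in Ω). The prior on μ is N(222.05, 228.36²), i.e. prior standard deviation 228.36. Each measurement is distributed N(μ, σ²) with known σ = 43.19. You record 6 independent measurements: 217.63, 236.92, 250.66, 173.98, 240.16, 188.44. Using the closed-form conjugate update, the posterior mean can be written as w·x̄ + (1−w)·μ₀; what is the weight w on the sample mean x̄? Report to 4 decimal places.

For Normal data with known variance σ², a Normal(μ₀, σ₀²) prior on μ is conjugate. Posterior precision = 1/σ₀² + n/σ²; posterior mean is the precision-weighted average of μ₀ and x̄.
σ₀² = 228.36² = 52148.2896, σ² = 43.19² = 1865.3761. Prior precision 1/σ₀² = 1/52148.2896; data precision n/σ² = 6/1865.3761.
w = (n/σ²)/(1/σ₀² + n/σ²) = n·σ₀²/(σ² + n·σ₀²) = 6·52148.2896/(1865.3761 + 6·52148.2896) = 312889.7376/314755.1137 = 0.9941.

0.9941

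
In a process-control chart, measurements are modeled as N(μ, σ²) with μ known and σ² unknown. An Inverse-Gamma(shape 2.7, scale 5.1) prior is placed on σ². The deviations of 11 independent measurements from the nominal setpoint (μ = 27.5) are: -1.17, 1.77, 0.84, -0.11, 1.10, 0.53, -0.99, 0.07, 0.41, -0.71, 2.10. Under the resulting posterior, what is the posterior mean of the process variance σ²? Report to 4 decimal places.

1.5957

With known mean μ and an Inverse-Gamma(α, β) prior on σ², the Normal likelihood is conjugate: posterior is Inv-Gamma(α + n/2, β + Σ(xᵢ−μ)²/2).
Σ(xᵢ−μ)² = (-1.17)² + (1.77)² + (0.84)² + (-0.11)² + (1.10)² + (0.53)² + (-0.99)² + (0.07)² + (0.41)² + (-0.71)² + (2.10)² = 12.7776.
Posterior: Inv-Gamma(2.7 + 11/2, 5.1 + 12.7776/2) = Inv-Gamma(8.20, 11.48880).
E[σ²|data] = β/(α−1) = 11.48880/7.20 = 1.5957.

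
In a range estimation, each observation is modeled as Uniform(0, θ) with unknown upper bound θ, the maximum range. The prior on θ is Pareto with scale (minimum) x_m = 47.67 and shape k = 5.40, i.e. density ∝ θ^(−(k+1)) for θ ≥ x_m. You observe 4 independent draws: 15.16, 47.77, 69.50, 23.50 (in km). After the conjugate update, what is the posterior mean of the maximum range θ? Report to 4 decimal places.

A Pareto(scale x_m, shape k) prior on the upper bound θ of Uniform(0, θ) is conjugate: posterior is Pareto(max(x_m, max xᵢ), k + n).
Sample maximum = 69.50; prior scale x_m = 47.67 → posterior scale = max = 69.50.
Posterior shape = 5.40 + 4 = 9.40.
E[θ|data] = k·x_m/(k−1) = 9.40·69.50/8.40 = 77.7738.

77.7738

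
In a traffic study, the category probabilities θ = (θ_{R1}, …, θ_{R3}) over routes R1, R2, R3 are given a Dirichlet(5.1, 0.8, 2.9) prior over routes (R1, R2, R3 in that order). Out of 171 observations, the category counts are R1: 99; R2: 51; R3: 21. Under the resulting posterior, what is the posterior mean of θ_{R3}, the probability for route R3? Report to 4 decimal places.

The Dirichlet prior is conjugate to the Multinomial likelihood: each posterior αⱼ = prior αⱼ + observed count nⱼ.
Posterior concentration: (104.1, 51.8, 23.9), total = 179.8.
E[θ_{R3}|data] = α_{R3}/Σα = 23.9/179.8 = 0.1329.

0.1329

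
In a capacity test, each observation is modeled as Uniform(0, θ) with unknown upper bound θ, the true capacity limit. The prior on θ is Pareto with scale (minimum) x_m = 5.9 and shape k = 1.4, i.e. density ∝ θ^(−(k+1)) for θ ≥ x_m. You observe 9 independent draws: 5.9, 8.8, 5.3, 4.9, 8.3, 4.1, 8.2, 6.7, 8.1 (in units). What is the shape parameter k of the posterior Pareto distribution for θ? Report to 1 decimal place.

A Pareto(scale x_m, shape k) prior on the upper bound θ of Uniform(0, θ) is conjugate: posterior is Pareto(max(x_m, max xᵢ), k + n).
Sample maximum = 8.8; prior scale x_m = 5.9 → posterior scale = max = 8.8.
Posterior shape = 1.4 + 9 = 10.4.
Posterior shape k = 10.4.

10.4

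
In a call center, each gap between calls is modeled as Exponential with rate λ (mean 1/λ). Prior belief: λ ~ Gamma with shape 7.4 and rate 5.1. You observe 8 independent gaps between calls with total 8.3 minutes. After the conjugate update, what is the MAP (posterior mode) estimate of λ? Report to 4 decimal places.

1.0746

With a Gamma(shape α, rate β) prior on the exponential rate λ, the posterior after n observations with total T = Σxᵢ is Gamma(α+n, β+T).
Posterior: Gamma(7.4+8, 5.1+8.3) = Gamma(15.4, 13.4).
Mode = (α−1)/β = 1.0746.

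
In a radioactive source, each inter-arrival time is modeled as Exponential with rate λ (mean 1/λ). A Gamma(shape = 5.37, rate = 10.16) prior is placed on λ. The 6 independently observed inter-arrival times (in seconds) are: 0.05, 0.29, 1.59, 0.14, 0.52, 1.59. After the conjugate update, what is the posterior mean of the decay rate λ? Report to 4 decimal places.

With a Gamma(shape α, rate β) prior on the exponential rate λ, the posterior after n observations with total T = Σxᵢ is Gamma(α+n, β+T).
Sum of observations T = 4.18 seconds; n = 6.
Posterior: Gamma(5.37+6, 10.16+4.18) = Gamma(11.37, 14.34).
Posterior mean of λ = α/β = 11.37/14.34 = 0.7929.

0.7929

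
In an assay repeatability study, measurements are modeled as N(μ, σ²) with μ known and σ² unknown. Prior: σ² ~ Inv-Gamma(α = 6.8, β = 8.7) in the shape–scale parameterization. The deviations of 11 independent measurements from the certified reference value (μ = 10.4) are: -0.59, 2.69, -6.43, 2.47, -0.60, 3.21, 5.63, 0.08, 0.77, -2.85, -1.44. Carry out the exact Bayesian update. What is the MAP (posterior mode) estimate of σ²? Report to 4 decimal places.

With known mean μ and an Inverse-Gamma(α, β) prior on σ², the Normal likelihood is conjugate: posterior is Inv-Gamma(α + n/2, β + Σ(xᵢ−μ)²/2).
Σ(xᵢ−μ)² = (-0.59)² + (2.69)² + (-6.43)² + (2.47)² + (-0.60)² + (3.21)² + (5.63)² + (0.08)² + (0.77)² + (-2.85)² + (-1.44)² = 108.1864.
Posterior: Inv-Gamma(6.8 + 11/2, 8.7 + 108.1864/2) = Inv-Gamma(12.30, 62.79320).
Mode = β/(α+1) = 62.79320/13.30 = 4.7213.

4.7213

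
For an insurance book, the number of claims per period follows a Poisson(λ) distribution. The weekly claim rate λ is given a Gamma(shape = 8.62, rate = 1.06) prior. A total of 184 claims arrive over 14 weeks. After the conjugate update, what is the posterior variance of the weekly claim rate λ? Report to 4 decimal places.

With a Gamma(shape α, rate β) prior, the Poisson likelihood is conjugate: the posterior is Gamma(α + ΣXᵢ, β + n).
Posterior: Gamma(α+S, β+n) = Gamma(8.62+184, 1.06+14) = Gamma(192.62, 15.06).
Var = α/β² = 192.62/15.06² = 0.8493.

0.8493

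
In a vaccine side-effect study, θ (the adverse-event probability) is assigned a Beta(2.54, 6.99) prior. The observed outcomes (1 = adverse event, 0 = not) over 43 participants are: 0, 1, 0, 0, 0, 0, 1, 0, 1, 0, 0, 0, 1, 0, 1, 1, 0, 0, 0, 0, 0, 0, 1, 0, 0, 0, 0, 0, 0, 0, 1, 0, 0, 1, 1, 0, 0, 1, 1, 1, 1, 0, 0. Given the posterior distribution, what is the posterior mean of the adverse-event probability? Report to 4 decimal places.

The Beta prior is conjugate to a Binomial/Bernoulli likelihood; the update adds successes to α and failures to β.
Posterior: Beta(α+k, β+n−k) = Beta(2.54+14, 6.99+29) = Beta(16.54, 35.99).
Posterior mean = α/(α+β) = 16.54/52.53 = 0.3149.

0.3149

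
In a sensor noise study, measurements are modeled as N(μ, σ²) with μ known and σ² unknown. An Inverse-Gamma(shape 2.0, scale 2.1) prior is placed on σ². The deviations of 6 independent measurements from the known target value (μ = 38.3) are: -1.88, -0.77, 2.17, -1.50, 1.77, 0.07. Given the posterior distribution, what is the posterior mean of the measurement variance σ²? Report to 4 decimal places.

With known mean μ and an Inverse-Gamma(α, β) prior on σ², the Normal likelihood is conjugate: posterior is Inv-Gamma(α + n/2, β + Σ(xᵢ−μ)²/2).
Σ(xᵢ−μ)² = (-1.88)² + (-0.77)² + (2.17)² + (-1.50)² + (1.77)² + (0.07)² = 14.2240.
Posterior: Inv-Gamma(2.0 + 6/2, 2.1 + 14.2240/2) = Inv-Gamma(5.00, 9.21200).
E[σ²|data] = β/(α−1) = 9.21200/4.00 = 2.3030.

2.3030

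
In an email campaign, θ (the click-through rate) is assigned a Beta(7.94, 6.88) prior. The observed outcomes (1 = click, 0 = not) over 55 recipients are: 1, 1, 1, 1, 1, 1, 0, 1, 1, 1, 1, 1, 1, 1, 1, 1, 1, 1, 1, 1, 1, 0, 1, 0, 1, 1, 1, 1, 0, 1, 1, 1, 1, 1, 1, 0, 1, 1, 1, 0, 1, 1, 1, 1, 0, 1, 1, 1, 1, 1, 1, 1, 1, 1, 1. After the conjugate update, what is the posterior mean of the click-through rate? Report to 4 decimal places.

The Beta prior is conjugate to a Binomial/Bernoulli likelihood; the update adds successes to α and failures to β.
Posterior: Beta(α+k, β+n−k) = Beta(7.94+48, 6.88+7) = Beta(55.94, 13.88).
Posterior mean = α/(α+β) = 55.94/69.82 = 0.8012.

0.8012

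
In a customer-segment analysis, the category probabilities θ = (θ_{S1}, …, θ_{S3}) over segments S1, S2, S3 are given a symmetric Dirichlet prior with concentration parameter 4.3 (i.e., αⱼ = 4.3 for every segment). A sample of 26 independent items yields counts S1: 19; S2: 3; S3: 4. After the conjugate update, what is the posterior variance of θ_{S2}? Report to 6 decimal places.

The Dirichlet prior is conjugate to the Multinomial likelihood: each posterior αⱼ = prior αⱼ + observed count nⱼ.
Posterior concentration: (23.3, 7.3, 8.3), total = 38.9.
Var[θ_j] = α_j(Σα−α_j)/((Σα)²(Σα+1)) = 7.3·31.6/(38.9²·39.9) = 0.003821.

0.003821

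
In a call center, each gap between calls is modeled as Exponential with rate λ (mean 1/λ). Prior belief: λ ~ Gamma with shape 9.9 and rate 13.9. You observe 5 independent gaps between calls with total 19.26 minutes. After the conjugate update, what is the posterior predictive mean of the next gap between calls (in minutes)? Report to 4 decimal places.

With a Gamma(shape α, rate β) prior on the exponential rate λ, the posterior after n observations with total T = Σxᵢ is Gamma(α+n, β+T).
Posterior: Gamma(9.9+5, 13.9+19.26) = Gamma(14.9, 33.16).
The predictive distribution for the next observation is Lomax; its mean is β/(α−1) = 33.16/13.9 = 2.3856.

2.3856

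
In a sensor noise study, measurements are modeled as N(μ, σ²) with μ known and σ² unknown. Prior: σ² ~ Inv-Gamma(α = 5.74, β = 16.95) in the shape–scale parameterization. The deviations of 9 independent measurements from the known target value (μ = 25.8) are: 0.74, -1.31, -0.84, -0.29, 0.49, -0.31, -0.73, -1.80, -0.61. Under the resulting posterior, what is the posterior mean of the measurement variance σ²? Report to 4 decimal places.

2.2421

With known mean μ and an Inverse-Gamma(α, β) prior on σ², the Normal likelihood is conjugate: posterior is Inv-Gamma(α + n/2, β + Σ(xᵢ−μ)²/2).
Σ(xᵢ−μ)² = (0.74)² + (-1.31)² + (-0.84)² + (-0.29)² + (0.49)² + (-0.31)² + (-0.73)² + (-1.80)² + (-0.61)² = 7.5346.
Posterior: Inv-Gamma(5.74 + 9/2, 16.95 + 7.5346/2) = Inv-Gamma(10.24, 20.71730).
E[σ²|data] = β/(α−1) = 20.71730/9.24 = 2.2421.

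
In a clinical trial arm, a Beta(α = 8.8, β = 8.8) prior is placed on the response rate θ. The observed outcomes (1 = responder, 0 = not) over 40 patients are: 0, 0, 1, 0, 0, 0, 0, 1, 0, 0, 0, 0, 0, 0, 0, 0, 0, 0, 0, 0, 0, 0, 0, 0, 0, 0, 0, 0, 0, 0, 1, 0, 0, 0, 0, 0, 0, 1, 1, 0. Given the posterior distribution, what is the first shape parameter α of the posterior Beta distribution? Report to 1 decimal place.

13.8

The Beta prior is conjugate to a Binomial/Bernoulli likelihood; the update adds successes to α and failures to β.
Posterior: Beta(α+k, β+n−k) = Beta(8.8+5, 8.8+35) = Beta(13.8, 43.8).
Posterior α = 13.8.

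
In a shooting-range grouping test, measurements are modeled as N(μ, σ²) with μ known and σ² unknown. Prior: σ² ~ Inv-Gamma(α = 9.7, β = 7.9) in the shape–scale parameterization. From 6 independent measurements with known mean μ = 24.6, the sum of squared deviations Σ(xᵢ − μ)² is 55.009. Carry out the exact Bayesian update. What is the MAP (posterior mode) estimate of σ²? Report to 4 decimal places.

2.5843

With known mean μ and an Inverse-Gamma(α, β) prior on σ², the Normal likelihood is conjugate: posterior is Inv-Gamma(α + n/2, β + Σ(xᵢ−μ)²/2).
Posterior: Inv-Gamma(9.7 + 6/2, 7.9 + 55.009/2) = Inv-Gamma(12.70, 35.4045).
Mode = β/(α+1) = 35.4045/13.70 = 2.5843.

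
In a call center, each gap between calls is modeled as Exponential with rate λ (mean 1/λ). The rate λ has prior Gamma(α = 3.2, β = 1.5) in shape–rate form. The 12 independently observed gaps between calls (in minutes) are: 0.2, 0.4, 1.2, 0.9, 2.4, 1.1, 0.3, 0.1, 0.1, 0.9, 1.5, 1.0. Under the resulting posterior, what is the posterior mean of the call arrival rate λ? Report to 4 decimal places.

1.3103

With a Gamma(shape α, rate β) prior on the exponential rate λ, the posterior after n observations with total T = Σxᵢ is Gamma(α+n, β+T).
Sum of observations T = 10.1 minutes; n = 12.
Posterior: Gamma(3.2+12, 1.5+10.1) = Gamma(15.2, 11.6).
Posterior mean of λ = α/β = 15.2/11.6 = 1.3103.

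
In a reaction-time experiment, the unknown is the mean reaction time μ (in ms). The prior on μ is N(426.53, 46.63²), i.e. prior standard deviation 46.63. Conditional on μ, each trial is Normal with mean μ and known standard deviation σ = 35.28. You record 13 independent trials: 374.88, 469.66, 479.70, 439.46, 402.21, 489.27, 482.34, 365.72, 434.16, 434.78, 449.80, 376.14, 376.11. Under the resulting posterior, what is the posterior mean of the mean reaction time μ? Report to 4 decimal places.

For Normal data with known variance σ², a Normal(μ₀, σ₀²) prior on μ is conjugate. Posterior precision = 1/σ₀² + n/σ²; posterior mean is the precision-weighted average of μ₀ and x̄.
Σxᵢ = 374.88 + 469.66 + 479.70 + 439.46 + 402.21 + 489.27 + 482.34 + 365.72 + 434.16 + 434.78 + 449.80 + 376.14 + 376.11 = 5574.23, so n·x̄ = 5574.23.
σ₀² = 46.63² = 2174.3569, σ² = 35.28² = 1244.6784; σ² + n·σ₀² = 1244.6784 + 13·2174.3569 = 29511.3181.
Posterior mean = (μ₀/σ₀² + n·x̄/σ²)/(1/σ₀² + n/σ²) = (σ²·μ₀ + σ₀²·n·x̄)/(σ² + n·σ₀²) = (1244.6784·426.53 + 2174.3569·5574.23)/29511.3181 = 12651258.140639/29511.3181 = 428.6917.

428.6917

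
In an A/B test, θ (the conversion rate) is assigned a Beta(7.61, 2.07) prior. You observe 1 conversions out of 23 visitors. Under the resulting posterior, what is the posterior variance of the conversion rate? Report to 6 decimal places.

The Beta prior is conjugate to a Binomial/Bernoulli likelihood; the update adds successes to α and failures to β.
Posterior: Beta(α+k, β+n−k) = Beta(7.61+1, 2.07+22) = Beta(8.61, 24.07).
Var = αβ/((α+β)²(α+β+1)) = 8.61·24.07/(32.68²·33.68) = 0.005762.

0.005762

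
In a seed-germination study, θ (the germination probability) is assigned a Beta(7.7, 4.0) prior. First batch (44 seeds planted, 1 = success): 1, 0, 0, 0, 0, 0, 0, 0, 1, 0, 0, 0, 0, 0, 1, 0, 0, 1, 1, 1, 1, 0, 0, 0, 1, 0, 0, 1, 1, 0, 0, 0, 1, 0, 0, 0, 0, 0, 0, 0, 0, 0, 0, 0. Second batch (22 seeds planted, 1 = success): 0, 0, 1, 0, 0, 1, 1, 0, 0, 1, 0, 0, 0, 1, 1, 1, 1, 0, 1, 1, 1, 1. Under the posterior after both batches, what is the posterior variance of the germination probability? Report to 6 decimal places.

The Beta prior is conjugate to a Binomial/Bernoulli likelihood; the update adds successes to α and failures to β.
After batch 1: Beta(7.7+11, 4.0+33) = Beta(18.7, 37.0).
After batch 2: Beta(18.7+12, 37.0+10) = Beta(30.7, 47.0).
Var = αβ/((α+β)²(α+β+1)) = 30.7·47.0/(77.7²·78.7) = 0.003037.

0.003037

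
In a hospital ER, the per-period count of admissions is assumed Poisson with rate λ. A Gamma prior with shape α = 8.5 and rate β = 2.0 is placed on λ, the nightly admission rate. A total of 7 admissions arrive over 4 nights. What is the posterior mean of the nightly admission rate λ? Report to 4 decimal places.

2.5833

With a Gamma(shape α, rate β) prior, the Poisson likelihood is conjugate: the posterior is Gamma(α + ΣXᵢ, β + n).
Posterior: Gamma(α+S, β+n) = Gamma(8.5+7, 2.0+4) = Gamma(15.5, 6.0).
Posterior mean = α/β = 15.5/6.0 = 2.5833.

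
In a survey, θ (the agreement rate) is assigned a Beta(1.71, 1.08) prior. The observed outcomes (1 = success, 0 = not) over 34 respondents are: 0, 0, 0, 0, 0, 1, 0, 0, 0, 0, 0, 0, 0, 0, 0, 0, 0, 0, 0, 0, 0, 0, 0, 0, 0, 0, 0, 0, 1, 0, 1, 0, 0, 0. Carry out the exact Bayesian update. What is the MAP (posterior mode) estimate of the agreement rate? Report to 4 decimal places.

The Beta prior is conjugate to a Binomial/Bernoulli likelihood; the update adds successes to α and failures to β.
Posterior: Beta(α+k, β+n−k) = Beta(1.71+3, 1.08+31) = Beta(4.71, 32.08).
Mode of Beta(a,b) for a,b>1 is (a−1)/(a+b−2) = 3.71/34.79 = 0.1066.

0.1066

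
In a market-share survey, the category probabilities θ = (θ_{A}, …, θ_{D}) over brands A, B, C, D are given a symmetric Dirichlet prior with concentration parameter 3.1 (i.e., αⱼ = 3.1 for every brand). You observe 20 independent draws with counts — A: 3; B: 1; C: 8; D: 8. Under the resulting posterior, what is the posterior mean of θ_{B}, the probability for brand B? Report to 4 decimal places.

The Dirichlet prior is conjugate to the Multinomial likelihood: each posterior αⱼ = prior αⱼ + observed count nⱼ.
Posterior concentration: (6.1, 4.1, 11.1, 11.1), total = 32.4.
E[θ_{B}|data] = α_{B}/Σα = 4.1/32.4 = 0.1265.

0.1265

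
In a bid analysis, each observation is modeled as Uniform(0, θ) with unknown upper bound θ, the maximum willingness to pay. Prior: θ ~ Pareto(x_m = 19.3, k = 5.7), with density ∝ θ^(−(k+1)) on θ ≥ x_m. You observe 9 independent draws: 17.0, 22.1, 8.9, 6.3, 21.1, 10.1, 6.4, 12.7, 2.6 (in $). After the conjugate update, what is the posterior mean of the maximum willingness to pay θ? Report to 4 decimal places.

A Pareto(scale x_m, shape k) prior on the upper bound θ of Uniform(0, θ) is conjugate: posterior is Pareto(max(x_m, max xᵢ), k + n).
Sample maximum = 22.1; prior scale x_m = 19.3 → posterior scale = max = 22.1.
Posterior shape = 5.7 + 9 = 14.7.
E[θ|data] = k·x_m/(k−1) = 14.7·22.1/13.7 = 23.7131.

23.7131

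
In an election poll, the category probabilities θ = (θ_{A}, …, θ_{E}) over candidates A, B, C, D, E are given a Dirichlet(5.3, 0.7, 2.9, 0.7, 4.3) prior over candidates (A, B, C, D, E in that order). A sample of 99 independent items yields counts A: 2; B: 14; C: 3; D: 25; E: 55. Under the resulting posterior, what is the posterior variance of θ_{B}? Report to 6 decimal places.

The Dirichlet prior is conjugate to the Multinomial likelihood: each posterior αⱼ = prior αⱼ + observed count nⱼ.
Posterior concentration: (7.3, 14.7, 5.9, 25.7, 59.3), total = 112.9.
Var[θ_j] = α_j(Σα−α_j)/((Σα)²(Σα+1)) = 14.7·98.2/(112.9²·113.9) = 0.000994.

0.000994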